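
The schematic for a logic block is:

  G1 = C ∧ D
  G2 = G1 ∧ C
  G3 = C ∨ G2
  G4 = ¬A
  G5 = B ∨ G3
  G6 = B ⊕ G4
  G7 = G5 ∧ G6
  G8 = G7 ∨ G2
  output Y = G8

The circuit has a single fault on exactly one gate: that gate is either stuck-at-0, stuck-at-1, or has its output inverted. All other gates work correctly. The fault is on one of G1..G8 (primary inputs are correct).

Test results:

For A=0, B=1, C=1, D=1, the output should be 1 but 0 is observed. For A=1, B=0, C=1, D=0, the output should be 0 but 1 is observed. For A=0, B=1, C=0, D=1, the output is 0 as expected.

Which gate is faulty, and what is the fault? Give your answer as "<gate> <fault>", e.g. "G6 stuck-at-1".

Fault-free values for test 1 (A=0, B=1, C=1, D=1): G1=1, G2=1, G3=1, G4=1, G5=1, G6=0, G7=0, G8=1, giving Y=1. Observed 0.
Test 1: faults giving observed 0 are {G1 stuck-at-0, G1 inverted output, G2 stuck-at-0, G2 inverted output, G8 stuck-at-0, G8 inverted output}.
Test 2 (A=1, B=0, C=1, D=0): fault-free G1=0, G2=0, G3=1, G4=0, G5=1, G6=0, G7=0, G8=0 → 0; observed 1. Eliminates G1 stuck-at-0, G2 stuck-at-0, G8 stuck-at-0.
Test 3 (A=0, B=1, C=0, D=1): fault-free G1=0, G2=0, G3=0, G4=1, G5=1, G6=0, G7=0, G8=0 → 0; observed 0. Eliminates G2 inverted output, G8 inverted output.
Only G1 inverted output is consistent with every test.

G1 inverted output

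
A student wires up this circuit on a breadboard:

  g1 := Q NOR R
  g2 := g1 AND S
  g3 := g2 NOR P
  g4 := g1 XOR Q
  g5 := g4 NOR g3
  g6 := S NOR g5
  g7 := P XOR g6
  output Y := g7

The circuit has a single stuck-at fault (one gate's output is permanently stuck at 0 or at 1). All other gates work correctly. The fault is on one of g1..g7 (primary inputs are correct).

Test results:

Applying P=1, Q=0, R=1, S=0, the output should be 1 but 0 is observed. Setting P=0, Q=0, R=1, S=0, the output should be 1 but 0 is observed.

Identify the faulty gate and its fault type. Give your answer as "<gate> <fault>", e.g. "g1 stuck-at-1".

Fault-free values for test 1 (P=1, Q=0, R=1, S=0): g1=0, g2=0, g3=0, g4=0, g5=1, g6=0, g7=1, giving Y=1. Observed 0.
Test 1: faults giving observed 0 are {g1 stuck-at-1, g3 stuck-at-1, g4 stuck-at-1, g5 stuck-at-0, g6 stuck-at-1, g7 stuck-at-0}.
Test 2 (P=0, Q=0, R=1, S=0): fault-free g1=0, g2=0, g3=1, g4=0, g5=0, g6=1, g7=1 → 1; observed 0. Eliminates g1 stuck-at-1, g3 stuck-at-1, g4 stuck-at-1, g5 stuck-at-0, g6 stuck-at-1.
Only g7 stuck-at-0 is consistent with every test.

g7 stuck-at-0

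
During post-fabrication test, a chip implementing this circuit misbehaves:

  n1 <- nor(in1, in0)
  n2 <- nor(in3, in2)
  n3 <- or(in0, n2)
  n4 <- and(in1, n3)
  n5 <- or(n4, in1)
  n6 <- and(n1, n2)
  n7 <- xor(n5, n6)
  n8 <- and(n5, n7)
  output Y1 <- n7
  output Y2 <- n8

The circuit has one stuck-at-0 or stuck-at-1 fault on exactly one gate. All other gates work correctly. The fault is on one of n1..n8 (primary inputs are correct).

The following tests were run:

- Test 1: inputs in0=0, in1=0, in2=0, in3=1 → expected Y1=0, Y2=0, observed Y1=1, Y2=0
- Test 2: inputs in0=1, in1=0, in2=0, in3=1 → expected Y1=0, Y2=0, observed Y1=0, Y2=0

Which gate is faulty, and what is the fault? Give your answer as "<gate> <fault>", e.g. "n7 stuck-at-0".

n2 stuck-at-1

Fault-free values for test 1 (in0=0, in1=0, in2=0, in3=1): n1=1, n2=0, n3=0, n4=0, n5=0, n6=0, n7=0, n8=0, giving Y1=0, Y2=0. Observed Y1=1, Y2=0.
Test 1: faults giving observed Y1=1, Y2=0 are {n2 stuck-at-1, n6 stuck-at-1, n7 stuck-at-1}.
Test 2 (in0=1, in1=0, in2=0, in3=1): fault-free n1=0, n2=0, n3=1, n4=0, n5=0, n6=0, n7=0, n8=0 → Y1=0, Y2=0; observed Y1=0, Y2=0. Eliminates n6 stuck-at-1, n7 stuck-at-1.
Only n2 stuck-at-1 is consistent with every test.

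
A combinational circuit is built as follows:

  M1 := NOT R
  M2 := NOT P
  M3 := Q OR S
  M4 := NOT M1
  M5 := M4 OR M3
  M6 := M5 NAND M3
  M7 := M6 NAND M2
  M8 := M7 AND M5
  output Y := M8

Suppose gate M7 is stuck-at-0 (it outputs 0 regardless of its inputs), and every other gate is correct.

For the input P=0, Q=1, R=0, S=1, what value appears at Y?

0

Propagate with M7 forced: M1=1, M2=1, M3=1, M4=0, M5=1, M6=0, M7=0 [stuck-at-0], M8=0.
So Y = 0. (Without the fault it would be 1.)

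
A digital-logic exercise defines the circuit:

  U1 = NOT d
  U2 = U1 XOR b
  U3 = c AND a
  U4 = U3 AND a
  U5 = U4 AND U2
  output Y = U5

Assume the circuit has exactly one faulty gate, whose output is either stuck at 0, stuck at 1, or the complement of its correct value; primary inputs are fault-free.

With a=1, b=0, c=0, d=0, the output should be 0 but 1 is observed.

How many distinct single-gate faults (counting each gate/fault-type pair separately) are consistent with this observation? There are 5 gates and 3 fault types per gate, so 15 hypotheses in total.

Fault-free: U1=1, U2=1, U3=0, U4=0, U5=0 → 0. Observed 1.
  U1: none of the 3 fault types match ✗
  U2: none of the 3 fault types match ✗
  U3: stuck-at-1, inverted output ✓; others ✗
  U4: stuck-at-1, inverted output ✓; others ✗
  U5: stuck-at-1, inverted output ✓; others ✗
Consistent faults: {U3 stuck-at-1, U3 inverted output, U4 stuck-at-1, U4 inverted output, U5 stuck-at-1, U5 inverted output} — 6 in all.

6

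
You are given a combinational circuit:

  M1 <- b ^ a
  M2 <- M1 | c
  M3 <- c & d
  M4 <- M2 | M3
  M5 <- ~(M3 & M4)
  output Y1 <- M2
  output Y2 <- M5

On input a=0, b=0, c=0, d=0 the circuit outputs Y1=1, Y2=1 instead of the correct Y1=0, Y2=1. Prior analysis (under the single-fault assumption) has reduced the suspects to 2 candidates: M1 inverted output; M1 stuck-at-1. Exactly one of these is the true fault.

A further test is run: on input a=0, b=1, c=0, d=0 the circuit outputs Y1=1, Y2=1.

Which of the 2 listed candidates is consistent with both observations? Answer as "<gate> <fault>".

M1 stuck-at-1

Evaluate each candidate on input a=0, b=1, c=0, d=0:
  M1 inverted output: M1=0 [inverted output], M2=0, M3=0, M4=0, M5=1 → Y1=0, Y2=1 — eliminated
  M1 stuck-at-1: M1=1 [stuck-at-1], M2=1, M3=0, M4=1, M5=1 → Y1=1, Y2=1 — matches
Only M1 stuck-at-1 reproduces the observed Y1=1, Y2=1.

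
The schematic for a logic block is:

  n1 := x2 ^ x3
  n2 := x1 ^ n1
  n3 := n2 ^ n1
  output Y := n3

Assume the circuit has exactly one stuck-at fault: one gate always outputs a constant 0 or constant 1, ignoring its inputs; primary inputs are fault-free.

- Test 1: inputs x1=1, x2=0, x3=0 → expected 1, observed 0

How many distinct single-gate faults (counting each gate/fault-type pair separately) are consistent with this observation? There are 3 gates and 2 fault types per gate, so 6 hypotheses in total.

Fault-free: n1=0, n2=1, n3=1 → 1. Observed 0.
  n1 stuck-at-0: output 1 ✗
  n1 stuck-at-1: output 1 ✗
  n2 stuck-at-0: output 0 ✓
  n2 stuck-at-1: output 1 ✗
  n3 stuck-at-0: output 0 ✓
  n3 stuck-at-1: output 1 ✗
Consistent faults: {n2 stuck-at-0, n3 stuck-at-0} — 2 in all.

2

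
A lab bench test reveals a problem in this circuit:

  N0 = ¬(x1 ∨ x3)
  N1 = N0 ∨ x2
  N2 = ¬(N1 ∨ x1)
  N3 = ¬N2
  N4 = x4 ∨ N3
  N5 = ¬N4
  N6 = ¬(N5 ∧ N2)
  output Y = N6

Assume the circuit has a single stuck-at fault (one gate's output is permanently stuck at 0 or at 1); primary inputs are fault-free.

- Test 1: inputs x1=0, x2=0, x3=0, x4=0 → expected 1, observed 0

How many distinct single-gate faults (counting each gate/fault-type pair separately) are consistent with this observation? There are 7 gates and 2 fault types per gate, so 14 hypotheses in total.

4

Fault-free: N0=1, N1=1, N2=0, N3=1, N4=1, N5=0, N6=1 → 1. Observed 0.
  N0 stuck-at-0: output 0 ✓
  N0 stuck-at-1: output 1 ✗
  N1 stuck-at-0: output 0 ✓
  N1 stuck-at-1: output 1 ✗
  N2 stuck-at-0: output 1 ✗
  N2 stuck-at-1: output 0 ✓
  N3 stuck-at-0: output 1 ✗
  N3 stuck-at-1: output 1 ✗
  N4 stuck-at-0: output 1 ✗
  N4 stuck-at-1: output 1 ✗
  N5 stuck-at-0: output 1 ✗
  N5 stuck-at-1: output 1 ✗
  N6 stuck-at-0: output 0 ✓
  N6 stuck-at-1: output 1 ✗
Consistent faults: {N0 stuck-at-0, N1 stuck-at-0, N2 stuck-at-1, N6 stuck-at-0} — 4 in all.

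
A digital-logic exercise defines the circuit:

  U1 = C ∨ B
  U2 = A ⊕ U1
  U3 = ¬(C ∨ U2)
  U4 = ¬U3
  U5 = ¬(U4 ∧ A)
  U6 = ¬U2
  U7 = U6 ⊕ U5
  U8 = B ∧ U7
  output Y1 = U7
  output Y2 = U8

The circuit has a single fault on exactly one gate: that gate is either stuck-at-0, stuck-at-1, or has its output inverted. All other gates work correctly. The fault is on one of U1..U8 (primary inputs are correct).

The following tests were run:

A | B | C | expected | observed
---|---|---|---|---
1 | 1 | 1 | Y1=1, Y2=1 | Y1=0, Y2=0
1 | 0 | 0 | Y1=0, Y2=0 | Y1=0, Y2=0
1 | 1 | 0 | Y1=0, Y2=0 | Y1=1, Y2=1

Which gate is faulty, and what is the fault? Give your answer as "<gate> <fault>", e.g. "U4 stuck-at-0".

U6 stuck-at-0

Fault-free values for test 1 (A=1, B=1, C=1): U1=1, U2=0, U3=0, U4=1, U5=0, U6=1, U7=1, U8=1, giving Y1=1, Y2=1. Observed Y1=0, Y2=0.
Test 1: faults giving observed Y1=0, Y2=0 are {U1 stuck-at-0, U1 inverted output, U2 stuck-at-1, U2 inverted output, U3 stuck-at-1, U3 inverted output, U4 stuck-at-0, U4 inverted output, U5 stuck-at-1, U5 inverted output, U6 stuck-at-0, U6 inverted output, U7 stuck-at-0, U7 inverted output}.
Test 2 (A=1, B=0, C=0): fault-free U1=0, U2=1, U3=0, U4=1, U5=0, U6=0, U7=0, U8=0 → Y1=0, Y2=0; observed Y1=0, Y2=0. Eliminates U3 stuck-at-1, U3 inverted output, U4 stuck-at-0, U4 inverted output, U5 stuck-at-1, U5 inverted output, U6 inverted output, U7 inverted output.
Test 3 (A=1, B=1, C=0): fault-free U1=1, U2=0, U3=1, U4=0, U5=1, U6=1, U7=0, U8=0 → Y1=0, Y2=0; observed Y1=1, Y2=1. Eliminates U1 stuck-at-0, U1 inverted output, U2 stuck-at-1, U2 inverted output, U7 stuck-at-0.
Only U6 stuck-at-0 is consistent with every test.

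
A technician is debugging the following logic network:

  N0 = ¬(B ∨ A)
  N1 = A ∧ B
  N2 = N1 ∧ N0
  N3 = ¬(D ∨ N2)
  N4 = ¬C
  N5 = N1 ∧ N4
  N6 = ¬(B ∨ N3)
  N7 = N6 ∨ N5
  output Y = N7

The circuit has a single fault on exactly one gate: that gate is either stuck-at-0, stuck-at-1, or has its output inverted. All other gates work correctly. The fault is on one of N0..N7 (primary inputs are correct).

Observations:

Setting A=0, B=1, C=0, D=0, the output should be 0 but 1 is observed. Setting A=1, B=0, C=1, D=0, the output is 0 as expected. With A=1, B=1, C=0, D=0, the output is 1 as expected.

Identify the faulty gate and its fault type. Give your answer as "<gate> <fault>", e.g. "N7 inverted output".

N1 stuck-at-1

Fault-free values for test 1 (A=0, B=1, C=0, D=0): N0=0, N1=0, N2=0, N3=1, N4=1, N5=0, N6=0, N7=0, giving Y=0. Observed 1.
Test 1: faults giving observed 1 are {N1 stuck-at-1, N1 inverted output, N5 stuck-at-1, N5 inverted output, N6 stuck-at-1, N6 inverted output, N7 stuck-at-1, N7 inverted output}.
Test 2 (A=1, B=0, C=1, D=0): fault-free N0=0, N1=0, N2=0, N3=1, N4=0, N5=0, N6=0, N7=0 → 0; observed 0. Eliminates N5 stuck-at-1, N5 inverted output, N6 stuck-at-1, N6 inverted output, N7 stuck-at-1, N7 inverted output.
Test 3 (A=1, B=1, C=0, D=0): fault-free N0=0, N1=1, N2=0, N3=1, N4=1, N5=1, N6=0, N7=1 → 1; observed 1. Eliminates N1 inverted output.
Only N1 stuck-at-1 is consistent with every test.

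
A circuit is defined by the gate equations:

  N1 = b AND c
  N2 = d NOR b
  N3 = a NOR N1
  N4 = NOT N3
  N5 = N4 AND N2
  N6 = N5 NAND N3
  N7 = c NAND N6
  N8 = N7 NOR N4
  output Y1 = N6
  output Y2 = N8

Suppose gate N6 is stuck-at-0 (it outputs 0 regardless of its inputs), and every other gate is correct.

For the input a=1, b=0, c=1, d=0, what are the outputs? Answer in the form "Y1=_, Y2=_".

Propagate with N6 forced: N1=0, N2=1, N3=0, N4=1, N5=1, N6=0 [stuck-at-0], N7=1, N8=0.
So the outputs are Y1=0, Y2=0. (Without the fault they would be Y1=1, Y2=0.)

Y1=0, Y2=0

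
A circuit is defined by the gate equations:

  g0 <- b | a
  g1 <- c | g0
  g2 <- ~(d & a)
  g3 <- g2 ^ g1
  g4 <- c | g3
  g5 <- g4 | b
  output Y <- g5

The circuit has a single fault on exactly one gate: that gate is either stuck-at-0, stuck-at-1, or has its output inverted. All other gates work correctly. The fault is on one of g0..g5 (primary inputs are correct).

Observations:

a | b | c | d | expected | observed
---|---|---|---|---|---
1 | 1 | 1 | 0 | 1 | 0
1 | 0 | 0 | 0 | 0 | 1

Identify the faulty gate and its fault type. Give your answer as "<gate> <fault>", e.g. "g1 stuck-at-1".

Fault-free values for test 1 (a=1, b=1, c=1, d=0): g0=1, g1=1, g2=1, g3=0, g4=1, g5=1, giving Y=1. Observed 0.
Test 1: faults giving observed 0 are {g5 stuck-at-0, g5 inverted output}.
Test 2 (a=1, b=0, c=0, d=0): fault-free g0=1, g1=1, g2=1, g3=0, g4=0, g5=0 → 0; observed 1. Eliminates g5 stuck-at-0.
Only g5 inverted output is consistent with every test.

g5 inverted output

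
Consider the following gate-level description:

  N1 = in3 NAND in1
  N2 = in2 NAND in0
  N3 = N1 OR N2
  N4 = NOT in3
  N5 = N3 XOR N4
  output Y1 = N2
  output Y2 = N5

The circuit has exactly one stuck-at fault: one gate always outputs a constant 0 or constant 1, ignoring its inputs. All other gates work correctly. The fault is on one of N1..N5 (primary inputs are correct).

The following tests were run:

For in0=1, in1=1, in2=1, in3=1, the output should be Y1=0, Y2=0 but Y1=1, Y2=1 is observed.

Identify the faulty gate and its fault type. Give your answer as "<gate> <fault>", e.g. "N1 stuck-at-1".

N2 stuck-at-1

Fault-free values for test 1 (in0=1, in1=1, in2=1, in3=1): N1=0, N2=0, N3=0, N4=0, N5=0, giving Y1=0, Y2=0. Observed Y1=1, Y2=1.
Test 1: faults giving observed Y1=1, Y2=1 are {N2 stuck-at-1}.
Only N2 stuck-at-1 is consistent with every test.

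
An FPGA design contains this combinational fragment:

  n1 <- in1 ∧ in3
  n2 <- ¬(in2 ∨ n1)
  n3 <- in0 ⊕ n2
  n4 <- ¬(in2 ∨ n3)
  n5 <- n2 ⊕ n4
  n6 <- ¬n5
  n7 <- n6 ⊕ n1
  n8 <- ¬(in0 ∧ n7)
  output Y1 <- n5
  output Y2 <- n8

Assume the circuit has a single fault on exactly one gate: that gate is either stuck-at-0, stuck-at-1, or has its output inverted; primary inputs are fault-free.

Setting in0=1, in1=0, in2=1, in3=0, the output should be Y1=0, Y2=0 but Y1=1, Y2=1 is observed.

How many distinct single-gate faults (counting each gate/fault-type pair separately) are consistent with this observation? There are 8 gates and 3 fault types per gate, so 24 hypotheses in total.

6

Fault-free: n1=0, n2=0, n3=1, n4=0, n5=0, n6=1, n7=1, n8=0 → Y1=0, Y2=0. Observed Y1=1, Y2=1.
  n1: none of the 3 fault types match ✗
  n2: stuck-at-1, inverted output ✓; others ✗
  n3: none of the 3 fault types match ✗
  n4: stuck-at-1, inverted output ✓; others ✗
  n5: stuck-at-1, inverted output ✓; others ✗
  n6: none of the 3 fault types match ✗
  n7: none of the 3 fault types match ✗
  n8: none of the 3 fault types match ✗
Consistent faults: {n2 stuck-at-1, n2 inverted output, n4 stuck-at-1, n4 inverted output, n5 stuck-at-1, n5 inverted output} — 6 in all.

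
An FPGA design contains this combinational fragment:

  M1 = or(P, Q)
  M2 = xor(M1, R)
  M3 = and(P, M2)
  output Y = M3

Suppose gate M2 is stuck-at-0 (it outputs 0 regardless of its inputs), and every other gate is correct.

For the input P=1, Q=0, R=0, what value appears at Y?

Propagate with M2 forced: M1=1, M2=0 [stuck-at-0], M3=0.
So Y = 0. (Without the fault it would be 1.)

0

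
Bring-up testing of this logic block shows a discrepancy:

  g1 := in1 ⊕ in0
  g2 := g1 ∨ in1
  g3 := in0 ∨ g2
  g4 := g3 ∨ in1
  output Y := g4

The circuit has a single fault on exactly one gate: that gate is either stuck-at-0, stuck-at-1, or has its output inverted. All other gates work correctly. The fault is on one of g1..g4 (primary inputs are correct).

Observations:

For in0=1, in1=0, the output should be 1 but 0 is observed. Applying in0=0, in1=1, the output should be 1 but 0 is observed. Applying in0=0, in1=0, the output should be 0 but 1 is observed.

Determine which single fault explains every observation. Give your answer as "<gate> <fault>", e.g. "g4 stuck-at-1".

g4 inverted output

Fault-free values for test 1 (in0=1, in1=0): g1=1, g2=1, g3=1, g4=1, giving Y=1. Observed 0.
Test 1: faults giving observed 0 are {g3 stuck-at-0, g3 inverted output, g4 stuck-at-0, g4 inverted output}.
Test 2 (in0=0, in1=1): fault-free g1=1, g2=1, g3=1, g4=1 → 1; observed 0. Eliminates g3 stuck-at-0, g3 inverted output.
Test 3 (in0=0, in1=0): fault-free g1=0, g2=0, g3=0, g4=0 → 0; observed 1. Eliminates g4 stuck-at-0.
Only g4 inverted output is consistent with every test.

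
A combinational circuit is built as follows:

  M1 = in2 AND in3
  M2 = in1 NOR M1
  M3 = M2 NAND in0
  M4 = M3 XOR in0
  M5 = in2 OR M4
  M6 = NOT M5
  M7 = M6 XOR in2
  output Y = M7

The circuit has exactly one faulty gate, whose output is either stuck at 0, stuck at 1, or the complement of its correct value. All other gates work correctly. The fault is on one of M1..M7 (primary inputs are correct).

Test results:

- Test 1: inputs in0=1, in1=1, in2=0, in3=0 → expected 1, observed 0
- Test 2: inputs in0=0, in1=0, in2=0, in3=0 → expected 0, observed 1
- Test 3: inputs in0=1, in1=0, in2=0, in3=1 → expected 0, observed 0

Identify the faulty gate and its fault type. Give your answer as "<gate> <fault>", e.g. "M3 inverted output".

M3 stuck-at-0

Fault-free values for test 1 (in0=1, in1=1, in2=0, in3=0): M1=0, M2=0, M3=1, M4=0, M5=0, M6=1, M7=1, giving Y=1. Observed 0.
Test 1: faults giving observed 0 are {M2 stuck-at-1, M2 inverted output, M3 stuck-at-0, M3 inverted output, M4 stuck-at-1, M4 inverted output, M5 stuck-at-1, M5 inverted output, M6 stuck-at-0, M6 inverted output, M7 stuck-at-0, M7 inverted output}.
Test 2 (in0=0, in1=0, in2=0, in3=0): fault-free M1=0, M2=1, M3=1, M4=1, M5=1, M6=0, M7=0 → 0; observed 1. Eliminates M2 stuck-at-1, M2 inverted output, M4 stuck-at-1, M5 stuck-at-1, M6 stuck-at-0, M7 stuck-at-0.
Test 3 (in0=1, in1=0, in2=0, in3=1): fault-free M1=0, M2=1, M3=0, M4=1, M5=1, M6=0, M7=0 → 0; observed 0. Eliminates M3 inverted output, M4 inverted output, M5 inverted output, M6 inverted output, M7 inverted output.
Only M3 stuck-at-0 is consistent with every test.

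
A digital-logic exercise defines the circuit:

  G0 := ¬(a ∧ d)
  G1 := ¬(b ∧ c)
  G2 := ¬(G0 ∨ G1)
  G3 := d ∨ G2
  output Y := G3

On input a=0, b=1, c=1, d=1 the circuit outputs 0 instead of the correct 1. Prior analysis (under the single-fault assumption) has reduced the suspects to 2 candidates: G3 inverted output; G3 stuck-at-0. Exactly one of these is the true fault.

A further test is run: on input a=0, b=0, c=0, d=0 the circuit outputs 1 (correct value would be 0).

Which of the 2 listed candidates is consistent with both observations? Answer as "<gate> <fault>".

Evaluate each candidate on input a=0, b=0, c=0, d=0:
  G3 inverted output: G0=1, G1=1, G2=0, G3=1 [inverted output] → 1 — matches
  G3 stuck-at-0: G0=1, G1=1, G2=0, G3=0 [stuck-at-0] → 0 — eliminated
Only G3 inverted output reproduces the observed 1.

G3 inverted output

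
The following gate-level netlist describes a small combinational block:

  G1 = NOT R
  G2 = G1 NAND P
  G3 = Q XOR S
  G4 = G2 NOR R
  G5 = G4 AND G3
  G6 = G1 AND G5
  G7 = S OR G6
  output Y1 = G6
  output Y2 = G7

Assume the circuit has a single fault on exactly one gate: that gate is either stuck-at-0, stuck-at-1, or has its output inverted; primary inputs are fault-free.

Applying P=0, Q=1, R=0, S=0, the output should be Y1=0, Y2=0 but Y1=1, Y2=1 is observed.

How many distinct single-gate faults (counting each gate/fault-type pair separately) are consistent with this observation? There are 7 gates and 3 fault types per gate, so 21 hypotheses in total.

8

Fault-free: G1=1, G2=1, G3=1, G4=0, G5=0, G6=0, G7=0 → Y1=0, Y2=0. Observed Y1=1, Y2=1.
  G1: none of the 3 fault types match ✗
  G2: stuck-at-0, inverted output ✓; others ✗
  G3: none of the 3 fault types match ✗
  G4: stuck-at-1, inverted output ✓; others ✗
  G5: stuck-at-1, inverted output ✓; others ✗
  G6: stuck-at-1, inverted output ✓; others ✗
  G7: none of the 3 fault types match ✗
Consistent faults: {G2 stuck-at-0, G2 inverted output, G4 stuck-at-1, G4 inverted output, G5 stuck-at-1, G5 inverted output, G6 stuck-at-1, G6 inverted output} — 8 in all.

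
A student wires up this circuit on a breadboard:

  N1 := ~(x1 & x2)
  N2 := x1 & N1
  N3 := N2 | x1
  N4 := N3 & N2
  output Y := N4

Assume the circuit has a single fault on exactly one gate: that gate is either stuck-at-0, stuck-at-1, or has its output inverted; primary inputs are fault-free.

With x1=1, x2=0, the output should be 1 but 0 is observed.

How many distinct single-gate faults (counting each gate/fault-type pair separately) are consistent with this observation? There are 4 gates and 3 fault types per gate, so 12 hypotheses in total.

8

Fault-free: N1=1, N2=1, N3=1, N4=1 → 1. Observed 0.
  N1 stuck-at-0: output 0 ✓
  N1 stuck-at-1: output 1 ✗
  N1 inverted output: output 0 ✓
  N2 stuck-at-0: output 0 ✓
  N2 stuck-at-1: output 1 ✗
  N2 inverted output: output 0 ✓
  N3 stuck-at-0: output 0 ✓
  N3 stuck-at-1: output 1 ✗
  N3 inverted output: output 0 ✓
  N4 stuck-at-0: output 0 ✓
  N4 stuck-at-1: output 1 ✗
  N4 inverted output: output 0 ✓
Consistent faults: {N1 stuck-at-0, N1 inverted output, N2 stuck-at-0, N2 inverted output, N3 stuck-at-0, N3 inverted output, N4 stuck-at-0, N4 inverted output} — 8 in all.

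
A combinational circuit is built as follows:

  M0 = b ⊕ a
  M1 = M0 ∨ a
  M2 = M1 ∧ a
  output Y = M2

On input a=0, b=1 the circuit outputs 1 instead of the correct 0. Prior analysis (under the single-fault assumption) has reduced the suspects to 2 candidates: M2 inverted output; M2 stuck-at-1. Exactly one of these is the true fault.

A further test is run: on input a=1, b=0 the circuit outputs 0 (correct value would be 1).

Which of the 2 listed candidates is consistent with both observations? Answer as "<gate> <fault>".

Evaluate each candidate on input a=1, b=0:
  M2 inverted output: M0=1, M1=1, M2=0 [inverted output] → 0 — matches
  M2 stuck-at-1: M0=1, M1=1, M2=1 [stuck-at-1] → 1 — eliminated
Only M2 inverted output reproduces the observed 0.

M2 inverted output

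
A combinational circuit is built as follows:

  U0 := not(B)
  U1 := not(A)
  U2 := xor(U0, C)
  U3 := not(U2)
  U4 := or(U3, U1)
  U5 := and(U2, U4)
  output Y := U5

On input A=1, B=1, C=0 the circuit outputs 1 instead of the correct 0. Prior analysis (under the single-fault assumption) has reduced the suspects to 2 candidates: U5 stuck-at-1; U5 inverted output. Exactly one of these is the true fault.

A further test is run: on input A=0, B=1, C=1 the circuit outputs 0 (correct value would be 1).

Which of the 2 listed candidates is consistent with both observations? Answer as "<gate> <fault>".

Evaluate each candidate on input A=0, B=1, C=1:
  U5 stuck-at-1: U0=0, U1=1, U2=1, U3=0, U4=1, U5=1 [stuck-at-1] → 1 — eliminated
  U5 inverted output: U0=0, U1=1, U2=1, U3=0, U4=1, U5=0 [inverted output] → 0 — matches
Only U5 inverted output reproduces the observed 0.

U5 inverted output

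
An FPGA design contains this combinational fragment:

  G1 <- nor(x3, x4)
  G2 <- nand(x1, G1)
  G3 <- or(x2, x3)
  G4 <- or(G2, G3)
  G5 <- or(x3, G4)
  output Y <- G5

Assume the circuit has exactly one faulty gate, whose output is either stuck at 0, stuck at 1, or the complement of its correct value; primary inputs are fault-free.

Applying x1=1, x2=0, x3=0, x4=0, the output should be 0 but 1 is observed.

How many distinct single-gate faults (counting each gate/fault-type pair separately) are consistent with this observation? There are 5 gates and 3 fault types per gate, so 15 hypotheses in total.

10

Fault-free: G1=1, G2=0, G3=0, G4=0, G5=0 → 0. Observed 1.
  G1: stuck-at-0, inverted output ✓; others ✗
  G2: stuck-at-1, inverted output ✓; others ✗
  G3: stuck-at-1, inverted output ✓; others ✗
  G4: stuck-at-1, inverted output ✓; others ✗
  G5: stuck-at-1, inverted output ✓; others ✗
Consistent faults: {G1 stuck-at-0, G1 inverted output, G2 stuck-at-1, G2 inverted output, G3 stuck-at-1, G3 inverted output, G4 stuck-at-1, G4 inverted output, G5 stuck-at-1, G5 inverted output} — 10 in all.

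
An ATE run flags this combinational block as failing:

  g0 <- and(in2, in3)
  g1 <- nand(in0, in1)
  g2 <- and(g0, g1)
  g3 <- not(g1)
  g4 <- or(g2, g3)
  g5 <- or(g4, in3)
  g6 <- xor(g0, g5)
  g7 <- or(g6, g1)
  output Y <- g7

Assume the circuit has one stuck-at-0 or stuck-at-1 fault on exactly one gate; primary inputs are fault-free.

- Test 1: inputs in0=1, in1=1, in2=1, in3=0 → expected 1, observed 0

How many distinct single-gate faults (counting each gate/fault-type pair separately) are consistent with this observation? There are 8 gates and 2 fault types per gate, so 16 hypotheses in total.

6

Fault-free: g0=0, g1=0, g2=0, g3=1, g4=1, g5=1, g6=1, g7=1 → 1. Observed 0.
  g0: stuck-at-1 ✓; others ✗
  g1: none of the 2 fault types match ✗
  g2: none of the 2 fault types match ✗
  g3: stuck-at-0 ✓; others ✗
  g4: stuck-at-0 ✓; others ✗
  g5: stuck-at-0 ✓; others ✗
  g6: stuck-at-0 ✓; others ✗
  g7: stuck-at-0 ✓; others ✗
Consistent faults: {g0 stuck-at-1, g3 stuck-at-0, g4 stuck-at-0, g5 stuck-at-0, g6 stuck-at-0, g7 stuck-at-0} — 6 in all.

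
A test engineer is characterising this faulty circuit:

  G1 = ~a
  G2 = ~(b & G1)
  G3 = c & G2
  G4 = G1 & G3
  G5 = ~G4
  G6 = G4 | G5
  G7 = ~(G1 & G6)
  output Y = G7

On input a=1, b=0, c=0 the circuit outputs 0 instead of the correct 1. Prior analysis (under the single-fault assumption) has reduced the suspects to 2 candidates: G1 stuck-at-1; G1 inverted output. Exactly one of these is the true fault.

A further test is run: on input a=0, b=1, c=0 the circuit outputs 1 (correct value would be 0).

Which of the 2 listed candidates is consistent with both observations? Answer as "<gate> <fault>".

Evaluate each candidate on input a=0, b=1, c=0:
  G1 stuck-at-1: G1=1 [stuck-at-1], G2=0, G3=0, G4=0, G5=1, G6=1, G7=0 → 0 — eliminated
  G1 inverted output: G1=0 [inverted output], G2=1, G3=0, G4=0, G5=1, G6=1, G7=1 → 1 — matches
Only G1 inverted output reproduces the observed 1.

G1 inverted output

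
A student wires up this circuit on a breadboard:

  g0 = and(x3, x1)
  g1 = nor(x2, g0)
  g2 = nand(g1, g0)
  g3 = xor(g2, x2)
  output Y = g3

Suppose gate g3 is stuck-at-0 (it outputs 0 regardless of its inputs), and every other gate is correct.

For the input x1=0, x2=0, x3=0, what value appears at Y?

0

Propagate with g3 forced: g0=0, g1=1, g2=1, g3=0 [stuck-at-0].
So Y = 0. (Without the fault it would be 1.)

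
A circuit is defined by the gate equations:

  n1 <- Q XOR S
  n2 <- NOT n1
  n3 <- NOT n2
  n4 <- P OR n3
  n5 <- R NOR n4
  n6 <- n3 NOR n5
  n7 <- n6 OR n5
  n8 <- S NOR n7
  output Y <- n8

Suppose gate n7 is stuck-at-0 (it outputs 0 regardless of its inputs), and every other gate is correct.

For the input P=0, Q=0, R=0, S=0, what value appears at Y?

1

Propagate with n7 forced: n1=0, n2=1, n3=0, n4=0, n5=1, n6=0, n7=0 [stuck-at-0], n8=1.
So Y = 1. (Without the fault it would be 0.)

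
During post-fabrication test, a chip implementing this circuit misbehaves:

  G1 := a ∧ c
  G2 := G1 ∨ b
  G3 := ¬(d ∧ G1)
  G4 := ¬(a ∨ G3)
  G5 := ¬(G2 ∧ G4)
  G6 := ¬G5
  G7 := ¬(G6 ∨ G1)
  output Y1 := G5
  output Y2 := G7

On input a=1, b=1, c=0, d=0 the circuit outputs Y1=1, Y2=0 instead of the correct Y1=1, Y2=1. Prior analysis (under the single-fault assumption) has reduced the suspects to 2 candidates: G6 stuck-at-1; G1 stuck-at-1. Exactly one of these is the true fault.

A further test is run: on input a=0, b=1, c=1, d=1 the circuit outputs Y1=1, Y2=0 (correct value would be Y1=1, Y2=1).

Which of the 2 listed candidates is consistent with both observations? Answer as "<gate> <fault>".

Evaluate each candidate on input a=0, b=1, c=1, d=1:
  G6 stuck-at-1: G1=0, G2=1, G3=1, G4=0, G5=1, G6=1 [stuck-at-1], G7=0 → Y1=1, Y2=0 — matches
  G1 stuck-at-1: G1=1 [stuck-at-1], G2=1, G3=0, G4=1, G5=0, G6=1, G7=0 → Y1=0, Y2=0 — eliminated
Only G6 stuck-at-1 reproduces the observed Y1=1, Y2=0.

G6 stuck-at-1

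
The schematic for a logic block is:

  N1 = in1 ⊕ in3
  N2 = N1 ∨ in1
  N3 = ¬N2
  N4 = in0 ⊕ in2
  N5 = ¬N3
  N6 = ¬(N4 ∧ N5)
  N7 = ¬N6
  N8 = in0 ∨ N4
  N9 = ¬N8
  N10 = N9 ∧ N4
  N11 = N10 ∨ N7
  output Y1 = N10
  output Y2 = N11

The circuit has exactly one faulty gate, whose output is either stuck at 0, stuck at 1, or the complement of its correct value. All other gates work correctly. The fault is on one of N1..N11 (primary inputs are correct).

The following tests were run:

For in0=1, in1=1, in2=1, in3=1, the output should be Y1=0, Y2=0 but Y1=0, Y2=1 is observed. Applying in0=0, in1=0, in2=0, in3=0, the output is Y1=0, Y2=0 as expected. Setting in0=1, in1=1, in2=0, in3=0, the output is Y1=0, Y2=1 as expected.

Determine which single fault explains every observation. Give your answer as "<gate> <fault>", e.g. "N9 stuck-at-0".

N4 stuck-at-1

Fault-free values for test 1 (in0=1, in1=1, in2=1, in3=1): N1=0, N2=1, N3=0, N4=0, N5=1, N6=1, N7=0, N8=1, N9=0, N10=0, N11=0, giving Y1=0, Y2=0. Observed Y1=0, Y2=1.
Test 1: faults giving observed Y1=0, Y2=1 are {N4 stuck-at-1, N4 inverted output, N6 stuck-at-0, N6 inverted output, N7 stuck-at-1, N7 inverted output, N11 stuck-at-1, N11 inverted output}.
Test 2 (in0=0, in1=0, in2=0, in3=0): fault-free N1=0, N2=0, N3=1, N4=0, N5=0, N6=1, N7=0, N8=0, N9=1, N10=0, N11=0 → Y1=0, Y2=0; observed Y1=0, Y2=0. Eliminates N6 stuck-at-0, N6 inverted output, N7 stuck-at-1, N7 inverted output, N11 stuck-at-1, N11 inverted output.
Test 3 (in0=1, in1=1, in2=0, in3=0): fault-free N1=1, N2=1, N3=0, N4=1, N5=1, N6=0, N7=1, N8=1, N9=0, N10=0, N11=1 → Y1=0, Y2=1; observed Y1=0, Y2=1. Eliminates N4 inverted output.
Only N4 stuck-at-1 is consistent with every test.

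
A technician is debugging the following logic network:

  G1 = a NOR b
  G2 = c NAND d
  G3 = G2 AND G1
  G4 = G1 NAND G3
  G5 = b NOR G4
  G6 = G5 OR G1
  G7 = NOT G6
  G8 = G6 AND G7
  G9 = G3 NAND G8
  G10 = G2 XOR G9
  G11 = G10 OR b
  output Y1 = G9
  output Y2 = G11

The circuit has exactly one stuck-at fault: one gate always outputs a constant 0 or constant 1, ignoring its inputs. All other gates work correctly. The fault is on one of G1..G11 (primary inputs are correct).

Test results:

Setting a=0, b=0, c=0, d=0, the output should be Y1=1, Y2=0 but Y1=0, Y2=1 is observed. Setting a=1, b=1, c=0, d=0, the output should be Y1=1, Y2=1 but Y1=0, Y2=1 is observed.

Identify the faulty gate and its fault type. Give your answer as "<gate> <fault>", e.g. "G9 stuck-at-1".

G9 stuck-at-0

Fault-free values for test 1 (a=0, b=0, c=0, d=0): G1=1, G2=1, G3=1, G4=0, G5=1, G6=1, G7=0, G8=0, G9=1, G10=0, G11=0, giving Y1=1, Y2=0. Observed Y1=0, Y2=1.
Test 1: faults giving observed Y1=0, Y2=1 are {G7 stuck-at-1, G8 stuck-at-1, G9 stuck-at-0}.
Test 2 (a=1, b=1, c=0, d=0): fault-free G1=0, G2=1, G3=0, G4=1, G5=0, G6=0, G7=1, G8=0, G9=1, G10=0, G11=1 → Y1=1, Y2=1; observed Y1=0, Y2=1. Eliminates G7 stuck-at-1, G8 stuck-at-1.
Only G9 stuck-at-0 is consistent with every test.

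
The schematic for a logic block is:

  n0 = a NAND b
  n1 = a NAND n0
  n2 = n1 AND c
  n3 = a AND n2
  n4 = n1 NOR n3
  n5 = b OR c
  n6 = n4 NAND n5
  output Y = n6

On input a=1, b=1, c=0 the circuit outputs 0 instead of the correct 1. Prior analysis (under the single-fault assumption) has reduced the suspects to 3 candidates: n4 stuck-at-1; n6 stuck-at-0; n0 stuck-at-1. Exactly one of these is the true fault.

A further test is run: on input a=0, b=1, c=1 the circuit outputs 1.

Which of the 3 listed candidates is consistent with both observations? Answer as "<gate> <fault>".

Evaluate each candidate on input a=0, b=1, c=1:
  n4 stuck-at-1: n0=1, n1=1, n2=1, n3=0, n4=1 [stuck-at-1], n5=1, n6=0 → 0 — eliminated
  n6 stuck-at-0: n0=1, n1=1, n2=1, n3=0, n4=0, n5=1, n6=0 [stuck-at-0] → 0 — eliminated
  n0 stuck-at-1: n0=1 [stuck-at-1], n1=1, n2=1, n3=0, n4=0, n5=1, n6=1 → 1 — matches
Only n0 stuck-at-1 reproduces the observed 1.

n0 stuck-at-1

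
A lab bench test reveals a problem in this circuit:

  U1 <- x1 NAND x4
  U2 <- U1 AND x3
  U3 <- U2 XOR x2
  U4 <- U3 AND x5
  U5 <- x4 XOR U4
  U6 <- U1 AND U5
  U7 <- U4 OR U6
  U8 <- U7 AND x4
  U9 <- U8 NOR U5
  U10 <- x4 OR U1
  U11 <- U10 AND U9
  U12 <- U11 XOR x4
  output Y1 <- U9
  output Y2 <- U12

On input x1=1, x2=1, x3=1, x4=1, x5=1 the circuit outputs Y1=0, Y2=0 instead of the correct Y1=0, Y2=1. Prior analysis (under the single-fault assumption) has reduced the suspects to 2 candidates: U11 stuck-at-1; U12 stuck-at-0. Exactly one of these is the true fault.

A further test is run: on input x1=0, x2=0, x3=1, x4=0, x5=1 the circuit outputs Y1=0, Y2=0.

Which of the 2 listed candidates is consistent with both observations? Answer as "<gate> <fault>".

U12 stuck-at-0

Evaluate each candidate on input x1=0, x2=0, x3=1, x4=0, x5=1:
  U11 stuck-at-1: U1=1, U2=1, U3=1, U4=1, U5=1, U6=1, U7=1, U8=0, U9=0, U10=1, U11=1 [stuck-at-1], U12=1 → Y1=0, Y2=1 — eliminated
  U12 stuck-at-0: U1=1, U2=1, U3=1, U4=1, U5=1, U6=1, U7=1, U8=0, U9=0, U10=1, U11=0, U12=0 [stuck-at-0] → Y1=0, Y2=0 — matches
Only U12 stuck-at-0 reproduces the observed Y1=0, Y2=0.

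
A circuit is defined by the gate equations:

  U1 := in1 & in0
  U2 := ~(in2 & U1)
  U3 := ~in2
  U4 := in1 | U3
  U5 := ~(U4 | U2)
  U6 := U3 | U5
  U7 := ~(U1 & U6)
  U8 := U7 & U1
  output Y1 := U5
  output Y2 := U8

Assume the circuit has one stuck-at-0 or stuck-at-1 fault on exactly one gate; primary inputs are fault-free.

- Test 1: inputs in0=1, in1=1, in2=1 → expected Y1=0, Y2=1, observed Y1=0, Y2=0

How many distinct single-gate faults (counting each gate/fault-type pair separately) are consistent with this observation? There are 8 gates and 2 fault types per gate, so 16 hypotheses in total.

Fault-free: U1=1, U2=0, U3=0, U4=1, U5=0, U6=0, U7=1, U8=1 → Y1=0, Y2=1. Observed Y1=0, Y2=0.
  U1: stuck-at-0 ✓; others ✗
  U2: none of the 2 fault types match ✗
  U3: stuck-at-1 ✓; others ✗
  U4: none of the 2 fault types match ✗
  U5: none of the 2 fault types match ✗
  U6: stuck-at-1 ✓; others ✗
  U7: stuck-at-0 ✓; others ✗
  U8: stuck-at-0 ✓; others ✗
Consistent faults: {U1 stuck-at-0, U3 stuck-at-1, U6 stuck-at-1, U7 stuck-at-0, U8 stuck-at-0} — 5 in all.

5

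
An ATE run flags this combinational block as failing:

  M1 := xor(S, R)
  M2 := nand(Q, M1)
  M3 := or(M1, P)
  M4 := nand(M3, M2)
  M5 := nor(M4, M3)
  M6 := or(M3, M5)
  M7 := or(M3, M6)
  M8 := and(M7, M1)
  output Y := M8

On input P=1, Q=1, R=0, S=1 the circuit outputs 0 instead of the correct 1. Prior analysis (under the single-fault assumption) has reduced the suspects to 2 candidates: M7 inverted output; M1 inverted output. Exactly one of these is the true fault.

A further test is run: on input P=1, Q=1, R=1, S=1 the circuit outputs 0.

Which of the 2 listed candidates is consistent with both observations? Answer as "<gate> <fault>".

M7 inverted output

Evaluate each candidate on input P=1, Q=1, R=1, S=1:
  M7 inverted output: M1=0, M2=1, M3=1, M4=0, M5=0, M6=1, M7=0 [inverted output], M8=0 → 0 — matches
  M1 inverted output: M1=1 [inverted output], M2=0, M3=1, M4=1, M5=0, M6=1, M7=1, M8=1 → 1 — eliminated
Only M7 inverted output reproduces the observed 0.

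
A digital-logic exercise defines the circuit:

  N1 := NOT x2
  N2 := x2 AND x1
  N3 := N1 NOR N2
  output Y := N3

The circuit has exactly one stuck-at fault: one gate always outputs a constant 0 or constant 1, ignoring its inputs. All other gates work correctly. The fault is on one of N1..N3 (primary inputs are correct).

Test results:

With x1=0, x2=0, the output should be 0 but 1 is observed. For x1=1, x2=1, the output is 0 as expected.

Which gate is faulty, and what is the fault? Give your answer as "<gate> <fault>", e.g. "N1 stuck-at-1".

N1 stuck-at-0

Fault-free values for test 1 (x1=0, x2=0): N1=1, N2=0, N3=0, giving Y=0. Observed 1.
Test 1: faults giving observed 1 are {N1 stuck-at-0, N3 stuck-at-1}.
Test 2 (x1=1, x2=1): fault-free N1=0, N2=1, N3=0 → 0; observed 0. Eliminates N3 stuck-at-1.
Only N1 stuck-at-0 is consistent with every test.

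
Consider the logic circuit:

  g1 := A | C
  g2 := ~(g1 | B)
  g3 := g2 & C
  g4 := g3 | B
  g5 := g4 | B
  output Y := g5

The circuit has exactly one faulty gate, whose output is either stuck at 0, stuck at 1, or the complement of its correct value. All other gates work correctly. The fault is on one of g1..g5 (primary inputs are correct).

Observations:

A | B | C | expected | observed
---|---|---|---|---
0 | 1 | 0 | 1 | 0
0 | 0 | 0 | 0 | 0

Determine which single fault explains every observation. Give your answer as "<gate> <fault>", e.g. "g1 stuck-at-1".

Fault-free values for test 1 (A=0, B=1, C=0): g1=0, g2=0, g3=0, g4=1, g5=1, giving Y=1. Observed 0.
Test 1: faults giving observed 0 are {g5 stuck-at-0, g5 inverted output}.
Test 2 (A=0, B=0, C=0): fault-free g1=0, g2=1, g3=0, g4=0, g5=0 → 0; observed 0. Eliminates g5 inverted output.
Only g5 stuck-at-0 is consistent with every test.

g5 stuck-at-0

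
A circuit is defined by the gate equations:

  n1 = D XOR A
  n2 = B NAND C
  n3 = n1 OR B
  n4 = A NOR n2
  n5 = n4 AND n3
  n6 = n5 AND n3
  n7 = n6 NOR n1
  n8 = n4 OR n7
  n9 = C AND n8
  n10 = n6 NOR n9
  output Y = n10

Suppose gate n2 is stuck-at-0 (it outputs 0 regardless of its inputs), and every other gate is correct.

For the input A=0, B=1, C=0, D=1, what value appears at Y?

0

Propagate with n2 forced: n1=1, n2=0 [stuck-at-0], n3=1, n4=1, n5=1, n6=1, n7=0, n8=1, n9=0, n10=0.
So Y = 0. (Without the fault it would be 1.)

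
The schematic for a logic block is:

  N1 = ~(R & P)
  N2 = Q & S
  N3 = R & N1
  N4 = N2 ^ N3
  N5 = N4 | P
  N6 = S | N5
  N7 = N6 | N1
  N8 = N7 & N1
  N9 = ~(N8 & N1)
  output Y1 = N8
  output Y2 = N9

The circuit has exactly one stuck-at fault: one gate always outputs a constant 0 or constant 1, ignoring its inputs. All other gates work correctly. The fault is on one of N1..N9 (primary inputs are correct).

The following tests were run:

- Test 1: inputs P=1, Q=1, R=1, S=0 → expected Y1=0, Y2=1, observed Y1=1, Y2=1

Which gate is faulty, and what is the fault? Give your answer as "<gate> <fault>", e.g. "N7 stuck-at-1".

N8 stuck-at-1

Fault-free values for test 1 (P=1, Q=1, R=1, S=0): N1=0, N2=0, N3=0, N4=0, N5=1, N6=1, N7=1, N8=0, N9=1, giving Y1=0, Y2=1. Observed Y1=1, Y2=1.
Test 1: faults giving observed Y1=1, Y2=1 are {N8 stuck-at-1}.
Only N8 stuck-at-1 is consistent with every test.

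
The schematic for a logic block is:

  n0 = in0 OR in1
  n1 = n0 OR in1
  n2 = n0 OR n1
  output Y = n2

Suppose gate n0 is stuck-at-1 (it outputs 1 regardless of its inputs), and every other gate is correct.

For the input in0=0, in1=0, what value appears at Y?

1

Propagate with n0 forced: n0=1 [stuck-at-1], n1=1, n2=1.
So Y = 1. (Without the fault it would be 0.)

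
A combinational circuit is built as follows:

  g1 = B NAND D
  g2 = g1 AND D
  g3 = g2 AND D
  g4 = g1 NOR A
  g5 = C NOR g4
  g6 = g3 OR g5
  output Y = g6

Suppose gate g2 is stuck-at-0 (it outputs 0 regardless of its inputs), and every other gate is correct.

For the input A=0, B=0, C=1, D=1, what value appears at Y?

Propagate with g2 forced: g1=1, g2=0 [stuck-at-0], g3=0, g4=0, g5=0, g6=0.
So Y = 0. (Without the fault it would be 1.)

0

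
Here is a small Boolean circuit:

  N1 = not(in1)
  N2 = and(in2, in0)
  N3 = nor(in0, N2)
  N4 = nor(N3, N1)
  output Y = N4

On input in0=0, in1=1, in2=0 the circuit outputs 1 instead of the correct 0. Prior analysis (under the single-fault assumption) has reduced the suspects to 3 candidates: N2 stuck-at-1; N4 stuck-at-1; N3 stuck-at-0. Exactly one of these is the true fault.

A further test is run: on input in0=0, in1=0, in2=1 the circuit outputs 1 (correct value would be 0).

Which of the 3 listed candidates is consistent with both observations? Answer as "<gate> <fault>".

Evaluate each candidate on input in0=0, in1=0, in2=1:
  N2 stuck-at-1: N1=1, N2=1 [stuck-at-1], N3=0, N4=0 → 0 — eliminated
  N4 stuck-at-1: N1=1, N2=0, N3=1, N4=1 [stuck-at-1] → 1 — matches
  N3 stuck-at-0: N1=1, N2=0, N3=0 [stuck-at-0], N4=0 → 0 — eliminated
Only N4 stuck-at-1 reproduces the observed 1.

N4 stuck-at-1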